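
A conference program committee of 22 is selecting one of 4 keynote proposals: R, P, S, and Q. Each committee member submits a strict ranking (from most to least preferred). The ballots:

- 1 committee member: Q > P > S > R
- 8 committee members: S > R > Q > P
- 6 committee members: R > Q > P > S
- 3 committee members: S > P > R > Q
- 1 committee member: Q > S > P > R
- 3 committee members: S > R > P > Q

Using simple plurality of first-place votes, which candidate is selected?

S

First-place votes: R 6, P 0, S 14, Q 2.
S has the most first-place votes.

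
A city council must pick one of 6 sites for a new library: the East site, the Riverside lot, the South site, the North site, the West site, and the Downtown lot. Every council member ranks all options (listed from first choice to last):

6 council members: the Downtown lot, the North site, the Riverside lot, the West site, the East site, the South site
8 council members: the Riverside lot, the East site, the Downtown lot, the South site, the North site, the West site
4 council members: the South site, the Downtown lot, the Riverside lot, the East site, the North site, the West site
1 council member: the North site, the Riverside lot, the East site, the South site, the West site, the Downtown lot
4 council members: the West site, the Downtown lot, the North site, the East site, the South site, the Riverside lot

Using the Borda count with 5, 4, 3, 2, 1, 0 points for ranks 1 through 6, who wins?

the East site: 6·1 + 8·4 + 4·2 + 1·3 + 4·2 = 57
the Riverside lot: 6·3 + 8·5 + 4·3 + 1·4 + 4·0 = 74
the South site: 6·0 + 8·2 + 4·5 + 1·2 + 4·1 = 42
the North site: 6·4 + 8·1 + 4·1 + 1·5 + 4·3 = 53
the West site: 6·2 + 8·0 + 4·0 + 1·1 + 4·5 = 33
the Downtown lot: 6·5 + 8·3 + 4·4 + 1·0 + 4·4 = 86
the Downtown lot has the highest Borda score (86).

the Downtown lot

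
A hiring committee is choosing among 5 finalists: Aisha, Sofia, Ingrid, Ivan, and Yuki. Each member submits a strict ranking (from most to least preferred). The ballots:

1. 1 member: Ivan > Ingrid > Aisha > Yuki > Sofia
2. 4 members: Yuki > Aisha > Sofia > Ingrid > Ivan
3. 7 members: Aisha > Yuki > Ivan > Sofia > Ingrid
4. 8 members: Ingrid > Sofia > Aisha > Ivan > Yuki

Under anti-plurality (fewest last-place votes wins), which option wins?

Last-place votes: Aisha 0, Sofia 1, Ingrid 7, Ivan 4, Yuki 8.
Aisha is ranked last by the fewest voters, so Aisha wins.

Aisha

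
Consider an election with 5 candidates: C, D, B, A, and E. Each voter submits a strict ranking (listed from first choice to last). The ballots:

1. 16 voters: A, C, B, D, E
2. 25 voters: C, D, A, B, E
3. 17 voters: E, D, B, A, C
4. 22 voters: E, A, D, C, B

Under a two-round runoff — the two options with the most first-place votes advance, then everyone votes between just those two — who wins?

Round 1 first-place votes: C 25, D 0, B 0, A 16, E 39.
E and C advance.
Runoff: E is preferred to C by 39 voters; C by 41.
C wins the runoff.

C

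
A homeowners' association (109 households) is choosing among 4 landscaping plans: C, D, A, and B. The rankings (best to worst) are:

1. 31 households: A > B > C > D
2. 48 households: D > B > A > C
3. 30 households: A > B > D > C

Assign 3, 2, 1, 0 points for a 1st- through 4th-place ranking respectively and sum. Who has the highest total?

C: 31·1 + 48·0 + 30·0 = 31
D: 31·0 + 48·3 + 30·1 = 174
A: 31·3 + 48·1 + 30·3 = 231
B: 31·2 + 48·2 + 30·2 = 218
A has the highest Borda score (231).

A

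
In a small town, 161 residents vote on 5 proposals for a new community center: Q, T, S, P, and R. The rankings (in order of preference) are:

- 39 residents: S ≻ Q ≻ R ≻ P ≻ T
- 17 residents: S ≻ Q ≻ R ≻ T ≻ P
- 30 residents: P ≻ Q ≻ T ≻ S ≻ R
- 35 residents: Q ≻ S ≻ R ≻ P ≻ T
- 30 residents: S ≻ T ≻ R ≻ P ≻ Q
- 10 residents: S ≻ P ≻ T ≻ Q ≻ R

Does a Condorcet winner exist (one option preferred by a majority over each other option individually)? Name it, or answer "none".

S vs Q: 96–65 for S.
S vs T: 131–30 for S.
S vs P: 131–30 for S.
S vs R: 161–0 for S.
S beats every other option head-to-head.

S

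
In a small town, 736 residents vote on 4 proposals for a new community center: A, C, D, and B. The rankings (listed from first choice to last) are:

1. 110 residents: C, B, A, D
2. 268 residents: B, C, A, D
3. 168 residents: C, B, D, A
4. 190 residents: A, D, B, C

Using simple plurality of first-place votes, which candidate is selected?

First-place votes: A 190, C 278, D 0, B 268.
C has the most first-place votes.

C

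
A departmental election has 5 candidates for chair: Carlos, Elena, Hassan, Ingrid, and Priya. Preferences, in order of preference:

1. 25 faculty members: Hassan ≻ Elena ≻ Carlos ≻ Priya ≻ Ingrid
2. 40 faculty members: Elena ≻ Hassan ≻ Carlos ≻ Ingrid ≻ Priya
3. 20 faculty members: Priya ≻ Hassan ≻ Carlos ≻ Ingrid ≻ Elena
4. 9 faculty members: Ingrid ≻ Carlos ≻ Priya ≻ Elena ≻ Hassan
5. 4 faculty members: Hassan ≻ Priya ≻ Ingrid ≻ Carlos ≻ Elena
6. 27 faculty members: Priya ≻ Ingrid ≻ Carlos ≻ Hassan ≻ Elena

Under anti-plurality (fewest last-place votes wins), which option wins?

Last-place votes: Carlos 0, Elena 51, Hassan 9, Ingrid 25, Priya 40.
Carlos is ranked last by the fewest voters, so Carlos wins.

Carlos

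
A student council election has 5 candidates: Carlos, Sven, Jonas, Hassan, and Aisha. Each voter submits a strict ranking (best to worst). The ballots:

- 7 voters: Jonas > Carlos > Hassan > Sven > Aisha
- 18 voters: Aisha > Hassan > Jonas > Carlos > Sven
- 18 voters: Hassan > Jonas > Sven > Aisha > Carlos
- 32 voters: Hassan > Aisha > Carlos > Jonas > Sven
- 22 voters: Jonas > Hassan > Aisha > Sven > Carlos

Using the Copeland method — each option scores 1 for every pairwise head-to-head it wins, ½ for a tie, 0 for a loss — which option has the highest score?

Carlos: beats Sven; loses to Jonas, Hassan, and Aisha → score 1.
Sven: loses to Carlos, Jonas, Hassan, and Aisha → score 0.
Jonas: beats Carlos and Sven; loses to Hassan and Aisha → score 2.
Hassan: beats Carlos, Sven, Jonas, and Aisha → score 4.
Aisha: beats Carlos, Sven, and Jonas; loses to Hassan → score 3.
Hassan has the best pairwise record.

Hassan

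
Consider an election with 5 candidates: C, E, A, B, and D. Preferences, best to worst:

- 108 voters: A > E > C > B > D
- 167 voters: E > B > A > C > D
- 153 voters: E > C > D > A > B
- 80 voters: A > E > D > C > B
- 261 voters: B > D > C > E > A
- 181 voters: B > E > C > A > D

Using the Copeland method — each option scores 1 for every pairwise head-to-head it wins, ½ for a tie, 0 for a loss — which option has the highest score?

C: beats A and D; loses to E and B → score 2.
E: beats C, A, B, and D → score 4.
A: beats D; loses to C, E, and B → score 1.
B: beats C, A, and D; loses to E → score 3.
D: loses to C, E, A, and B → score 0.
E has the best pairwise record.

E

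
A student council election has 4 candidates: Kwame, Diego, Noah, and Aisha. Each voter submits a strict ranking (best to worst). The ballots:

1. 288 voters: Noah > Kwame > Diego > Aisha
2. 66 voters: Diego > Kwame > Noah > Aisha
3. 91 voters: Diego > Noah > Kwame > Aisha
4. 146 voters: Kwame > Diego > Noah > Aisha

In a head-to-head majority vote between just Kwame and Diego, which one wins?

Kwame

Voters preferring Kwame to Diego: 434; preferring Diego to Kwame: 157.
Kwame wins the head-to-head.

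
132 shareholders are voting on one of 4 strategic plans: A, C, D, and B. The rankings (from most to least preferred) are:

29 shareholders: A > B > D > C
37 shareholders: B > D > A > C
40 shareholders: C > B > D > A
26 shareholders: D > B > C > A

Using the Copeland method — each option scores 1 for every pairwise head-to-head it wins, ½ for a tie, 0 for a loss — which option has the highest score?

A: ties C; loses to D and B → score 0.5.
C: ties A; loses to D and B → score 0.5.
D: beats A and C; loses to B → score 2.
B: beats A, C, and D → score 3.
B has the best pairwise record.

B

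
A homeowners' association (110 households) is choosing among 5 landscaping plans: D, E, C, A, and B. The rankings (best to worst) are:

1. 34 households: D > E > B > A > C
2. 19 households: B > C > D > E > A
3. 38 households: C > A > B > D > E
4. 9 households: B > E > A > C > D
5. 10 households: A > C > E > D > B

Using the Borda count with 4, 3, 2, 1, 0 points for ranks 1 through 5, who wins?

B

D: 34·4 + 19·2 + 38·1 + 9·0 + 10·1 = 222
E: 34·3 + 19·1 + 38·0 + 9·3 + 10·2 = 168
C: 34·0 + 19·3 + 38·4 + 9·1 + 10·3 = 248
A: 34·1 + 19·0 + 38·3 + 9·2 + 10·4 = 206
B: 34·2 + 19·4 + 38·2 + 9·4 + 10·0 = 256
B has the highest Borda score (256).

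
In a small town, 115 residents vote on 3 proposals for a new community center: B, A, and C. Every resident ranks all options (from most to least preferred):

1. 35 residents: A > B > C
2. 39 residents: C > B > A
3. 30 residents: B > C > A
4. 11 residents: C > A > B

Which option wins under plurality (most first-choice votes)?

First-place votes: B 30, A 35, C 50.
C has the most first-place votes.

C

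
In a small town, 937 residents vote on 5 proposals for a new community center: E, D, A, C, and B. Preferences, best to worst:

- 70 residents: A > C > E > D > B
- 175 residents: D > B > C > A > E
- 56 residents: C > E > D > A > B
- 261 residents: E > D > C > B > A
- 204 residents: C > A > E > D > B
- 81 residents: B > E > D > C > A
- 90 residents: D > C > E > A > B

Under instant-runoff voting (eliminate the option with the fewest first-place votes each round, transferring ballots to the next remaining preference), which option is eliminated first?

Round 1: E 261, D 265, A 70, C 260, B 81. Eliminate A.

A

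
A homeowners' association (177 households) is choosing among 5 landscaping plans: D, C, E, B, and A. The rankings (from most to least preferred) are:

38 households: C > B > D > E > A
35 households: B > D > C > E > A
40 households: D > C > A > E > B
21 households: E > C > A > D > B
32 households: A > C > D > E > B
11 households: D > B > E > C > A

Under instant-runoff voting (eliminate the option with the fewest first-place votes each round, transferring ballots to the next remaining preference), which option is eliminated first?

E

Round 1: D 51, C 38, E 21, B 35, A 32. Eliminate E.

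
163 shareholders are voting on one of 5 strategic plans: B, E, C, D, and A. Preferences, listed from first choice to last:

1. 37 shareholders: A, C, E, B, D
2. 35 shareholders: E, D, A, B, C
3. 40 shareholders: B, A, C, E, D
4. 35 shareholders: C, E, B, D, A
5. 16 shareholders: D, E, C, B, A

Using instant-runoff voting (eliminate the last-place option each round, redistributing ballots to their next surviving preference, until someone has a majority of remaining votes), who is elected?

Round 1: B 40, E 35, C 35, D 16, A 37. Eliminate D.
Round 2: B 40, E 51, C 35, A 37. Eliminate C.
Round 3: B 40, E 86, A 37. E has a majority.

E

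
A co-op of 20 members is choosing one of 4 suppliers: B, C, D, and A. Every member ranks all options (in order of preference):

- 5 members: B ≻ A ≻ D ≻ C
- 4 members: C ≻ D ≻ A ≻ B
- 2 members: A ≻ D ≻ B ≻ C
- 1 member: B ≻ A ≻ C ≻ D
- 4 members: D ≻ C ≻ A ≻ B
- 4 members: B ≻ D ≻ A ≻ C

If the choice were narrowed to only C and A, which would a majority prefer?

A

Voters preferring C to A: 8; preferring A to C: 12.
A wins the head-to-head.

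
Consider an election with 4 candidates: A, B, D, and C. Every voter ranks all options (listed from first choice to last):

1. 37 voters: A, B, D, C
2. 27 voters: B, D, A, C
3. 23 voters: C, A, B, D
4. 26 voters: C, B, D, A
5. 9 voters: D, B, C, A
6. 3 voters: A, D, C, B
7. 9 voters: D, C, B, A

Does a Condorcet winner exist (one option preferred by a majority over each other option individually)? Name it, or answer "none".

B vs A: 71–63 for B.
B vs D: 113–21 for B.
B vs C: 73–61 for B.
B beats every other option head-to-head.

B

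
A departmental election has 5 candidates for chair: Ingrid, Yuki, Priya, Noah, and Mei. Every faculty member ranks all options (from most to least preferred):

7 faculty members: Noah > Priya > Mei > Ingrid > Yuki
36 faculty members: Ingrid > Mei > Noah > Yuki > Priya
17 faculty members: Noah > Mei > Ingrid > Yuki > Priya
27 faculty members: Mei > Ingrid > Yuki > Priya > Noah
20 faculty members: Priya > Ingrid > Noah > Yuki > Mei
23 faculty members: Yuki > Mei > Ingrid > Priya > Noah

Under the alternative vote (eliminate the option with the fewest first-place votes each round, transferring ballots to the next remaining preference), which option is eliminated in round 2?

Round 1: Ingrid 36, Yuki 23, Priya 20, Noah 24, Mei 27. Eliminate Priya.
Round 2: Ingrid 56, Yuki 23, Noah 24, Mei 27. Eliminate Yuki.

Yuki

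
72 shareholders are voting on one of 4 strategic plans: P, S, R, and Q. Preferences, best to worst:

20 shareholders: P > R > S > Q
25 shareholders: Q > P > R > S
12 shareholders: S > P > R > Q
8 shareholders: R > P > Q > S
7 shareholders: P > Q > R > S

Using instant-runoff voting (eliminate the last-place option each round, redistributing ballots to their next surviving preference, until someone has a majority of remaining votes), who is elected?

Round 1: P 27, S 12, R 8, Q 25. Eliminate R.
Round 2: P 35, S 12, Q 25. Eliminate S.
Round 3: P 47, Q 25. P has a majority.

P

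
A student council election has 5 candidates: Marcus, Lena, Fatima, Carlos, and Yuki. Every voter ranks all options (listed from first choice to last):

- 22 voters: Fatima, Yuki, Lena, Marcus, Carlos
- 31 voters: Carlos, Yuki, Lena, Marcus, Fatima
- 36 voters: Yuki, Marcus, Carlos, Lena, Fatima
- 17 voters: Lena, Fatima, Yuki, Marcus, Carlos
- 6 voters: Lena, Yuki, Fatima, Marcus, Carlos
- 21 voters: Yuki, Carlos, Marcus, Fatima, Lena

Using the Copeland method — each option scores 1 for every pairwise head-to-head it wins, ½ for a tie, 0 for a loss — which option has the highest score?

Marcus: beats Fatima and Carlos; loses to Lena and Yuki → score 2.
Lena: beats Marcus and Fatima; loses to Carlos and Yuki → score 2.
Fatima: loses to Marcus, Lena, Carlos, and Yuki → score 0.
Carlos: beats Lena and Fatima; loses to Marcus and Yuki → score 2.
Yuki: beats Marcus, Lena, Fatima, and Carlos → score 4.
Yuki has the best pairwise record.

Yuki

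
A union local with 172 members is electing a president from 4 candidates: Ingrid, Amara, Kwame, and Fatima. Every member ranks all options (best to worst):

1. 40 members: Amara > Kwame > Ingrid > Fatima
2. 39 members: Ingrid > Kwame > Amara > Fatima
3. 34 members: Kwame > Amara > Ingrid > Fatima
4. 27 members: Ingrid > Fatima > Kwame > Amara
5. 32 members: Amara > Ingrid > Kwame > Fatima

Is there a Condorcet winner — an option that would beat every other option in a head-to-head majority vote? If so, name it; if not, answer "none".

none

Checking pairwise contests:
Amara beats Ingrid 106–66.
Kwame beats Amara 100–72.
Ingrid beats Kwame 98–74.
Ingrid beats Fatima 172–0.
Every option loses at least one head-to-head, so there is no Condorcet winner.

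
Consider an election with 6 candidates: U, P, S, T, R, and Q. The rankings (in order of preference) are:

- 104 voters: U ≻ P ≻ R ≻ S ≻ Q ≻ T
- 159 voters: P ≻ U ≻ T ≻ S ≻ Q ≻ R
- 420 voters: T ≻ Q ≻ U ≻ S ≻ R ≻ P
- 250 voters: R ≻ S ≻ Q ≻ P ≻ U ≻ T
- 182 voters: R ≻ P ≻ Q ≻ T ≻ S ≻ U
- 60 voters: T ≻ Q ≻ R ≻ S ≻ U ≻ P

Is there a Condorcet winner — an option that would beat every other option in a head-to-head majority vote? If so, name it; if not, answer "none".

Checking pairwise contests:
P beats U 591–584.
S beats P 730–445.
U beats S 683–492.
P beats T 695–480.
U beats R 683–492.
T beats Q 639–536.
Every option loses at least one head-to-head, so there is no Condorcet winner.

none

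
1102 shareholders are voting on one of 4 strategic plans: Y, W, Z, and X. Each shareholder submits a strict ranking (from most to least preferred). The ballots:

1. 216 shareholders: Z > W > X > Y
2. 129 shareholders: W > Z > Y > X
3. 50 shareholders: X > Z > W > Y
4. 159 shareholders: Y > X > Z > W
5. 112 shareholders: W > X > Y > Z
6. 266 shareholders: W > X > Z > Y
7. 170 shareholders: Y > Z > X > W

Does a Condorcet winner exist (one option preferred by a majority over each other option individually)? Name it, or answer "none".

none

Checking pairwise contests:
W beats Y 773–329.
Z beats W 595–507.
X beats Z 587–515.
W beats X 723–379.
Every option loses at least one head-to-head, so there is no Condorcet winner.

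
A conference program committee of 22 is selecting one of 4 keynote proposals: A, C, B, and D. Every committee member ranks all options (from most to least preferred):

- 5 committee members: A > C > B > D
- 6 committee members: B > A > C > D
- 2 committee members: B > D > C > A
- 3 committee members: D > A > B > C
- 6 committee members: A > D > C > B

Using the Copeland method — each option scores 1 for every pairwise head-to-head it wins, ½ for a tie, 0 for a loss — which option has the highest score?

A

A: beats C, B, and D → score 3.
C: ties B and D; loses to A → score 1.
B: beats D; ties C; loses to A → score 1.5.
D: ties C; loses to A and B → score 0.5.
A has the best pairwise record.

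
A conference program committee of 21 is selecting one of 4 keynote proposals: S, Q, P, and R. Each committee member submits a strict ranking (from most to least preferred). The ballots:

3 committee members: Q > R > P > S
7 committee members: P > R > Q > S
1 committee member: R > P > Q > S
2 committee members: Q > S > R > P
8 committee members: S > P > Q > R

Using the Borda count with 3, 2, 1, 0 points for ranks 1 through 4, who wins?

P

S: 3·0 + 7·0 + 1·0 + 2·2 + 8·3 = 28
Q: 3·3 + 7·1 + 1·1 + 2·3 + 8·1 = 31
P: 3·1 + 7·3 + 1·2 + 2·0 + 8·2 = 42
R: 3·2 + 7·2 + 1·3 + 2·1 + 8·0 = 25
P has the highest Borda score (42).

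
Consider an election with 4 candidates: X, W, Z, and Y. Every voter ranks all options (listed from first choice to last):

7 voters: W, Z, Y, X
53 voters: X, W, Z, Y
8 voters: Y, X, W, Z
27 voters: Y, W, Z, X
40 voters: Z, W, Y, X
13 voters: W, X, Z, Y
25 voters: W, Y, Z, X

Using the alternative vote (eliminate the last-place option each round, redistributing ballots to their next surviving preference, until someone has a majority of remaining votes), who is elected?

Round 1: X 53, W 45, Z 40, Y 35. Eliminate Y.
Round 2: X 61, W 72, Z 40. Eliminate Z.
Round 3: X 61, W 112. W has a majority.

W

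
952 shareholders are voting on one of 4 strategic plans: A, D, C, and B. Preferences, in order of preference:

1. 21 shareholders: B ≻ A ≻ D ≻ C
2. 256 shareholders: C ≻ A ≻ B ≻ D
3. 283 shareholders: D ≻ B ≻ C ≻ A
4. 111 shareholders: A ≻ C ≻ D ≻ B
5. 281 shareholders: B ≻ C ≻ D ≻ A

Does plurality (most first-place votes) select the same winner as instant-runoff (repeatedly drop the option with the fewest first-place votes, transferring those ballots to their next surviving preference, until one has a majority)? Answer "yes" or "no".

Plurality — first-place votes: A 111, D 283, C 256, B 302. Winner: B.
Instant-runoff — R1 A 111, D 283, C 256, B 302 (A out); R2 D 283, C 367, B 302 (D out); R3 C 367, B 585 (B winner). Winner: B.
The two methods agree.

yes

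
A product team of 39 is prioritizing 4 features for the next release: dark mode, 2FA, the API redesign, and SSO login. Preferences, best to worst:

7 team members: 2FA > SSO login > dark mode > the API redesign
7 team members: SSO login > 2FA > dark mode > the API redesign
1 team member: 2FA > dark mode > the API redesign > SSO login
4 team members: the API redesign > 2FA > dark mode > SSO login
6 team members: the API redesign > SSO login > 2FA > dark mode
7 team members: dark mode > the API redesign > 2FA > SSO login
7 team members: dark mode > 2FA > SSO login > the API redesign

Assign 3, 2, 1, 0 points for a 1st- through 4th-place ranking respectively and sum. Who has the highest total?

2FA

dark mode: 7·1 + 7·1 + 1·2 + 4·1 + 6·0 + 7·3 + 7·3 = 62
2FA: 7·3 + 7·2 + 1·3 + 4·2 + 6·1 + 7·1 + 7·2 = 73
the API redesign: 7·0 + 7·0 + 1·1 + 4·3 + 6·3 + 7·2 + 7·0 = 45
SSO login: 7·2 + 7·3 + 1·0 + 4·0 + 6·2 + 7·0 + 7·1 = 54
2FA has the highest Borda score (73).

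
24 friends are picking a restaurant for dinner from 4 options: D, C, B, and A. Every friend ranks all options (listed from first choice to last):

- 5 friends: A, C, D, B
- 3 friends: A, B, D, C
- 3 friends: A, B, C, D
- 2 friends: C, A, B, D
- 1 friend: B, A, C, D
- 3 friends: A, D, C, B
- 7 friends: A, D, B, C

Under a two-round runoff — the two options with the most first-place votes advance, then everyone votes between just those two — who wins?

Round 1 first-place votes: D 0, C 2, B 1, A 21.
A and C advance.
Runoff: A is preferred to C by 22 voters; C by 2.
A wins the runoff.

A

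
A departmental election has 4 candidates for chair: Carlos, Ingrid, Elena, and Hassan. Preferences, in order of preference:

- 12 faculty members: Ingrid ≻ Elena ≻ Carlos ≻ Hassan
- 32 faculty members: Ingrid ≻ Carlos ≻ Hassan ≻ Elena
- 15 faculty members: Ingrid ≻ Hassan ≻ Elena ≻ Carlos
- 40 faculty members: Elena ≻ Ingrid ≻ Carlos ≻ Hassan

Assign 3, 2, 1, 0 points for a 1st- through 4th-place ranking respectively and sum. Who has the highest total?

Carlos: 12·1 + 32·2 + 15·0 + 40·1 = 116
Ingrid: 12·3 + 32·3 + 15·3 + 40·2 = 257
Elena: 12·2 + 32·0 + 15·1 + 40·3 = 159
Hassan: 12·0 + 32·1 + 15·2 + 40·0 = 62
Ingrid has the highest Borda score (257).

Ingrid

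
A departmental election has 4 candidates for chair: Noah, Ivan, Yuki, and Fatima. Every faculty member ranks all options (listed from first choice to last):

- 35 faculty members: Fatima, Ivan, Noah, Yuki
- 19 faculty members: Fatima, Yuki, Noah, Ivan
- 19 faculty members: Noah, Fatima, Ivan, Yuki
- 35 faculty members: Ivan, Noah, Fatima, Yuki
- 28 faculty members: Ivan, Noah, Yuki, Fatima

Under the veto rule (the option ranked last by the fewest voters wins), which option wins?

Last-place votes: Noah 0, Ivan 19, Yuki 89, Fatima 28.
Noah is ranked last by the fewest voters, so Noah wins.

Noah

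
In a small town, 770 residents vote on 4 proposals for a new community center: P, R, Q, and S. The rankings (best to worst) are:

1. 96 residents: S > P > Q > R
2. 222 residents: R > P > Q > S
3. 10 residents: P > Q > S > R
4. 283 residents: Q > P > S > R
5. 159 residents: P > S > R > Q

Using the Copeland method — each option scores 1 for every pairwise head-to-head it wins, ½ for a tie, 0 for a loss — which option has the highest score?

P: beats R, Q, and S → score 3.
R: loses to P, Q, and S → score 0.
Q: beats R and S; loses to P → score 2.
S: beats R; loses to P and Q → score 1.
P has the best pairwise record.

P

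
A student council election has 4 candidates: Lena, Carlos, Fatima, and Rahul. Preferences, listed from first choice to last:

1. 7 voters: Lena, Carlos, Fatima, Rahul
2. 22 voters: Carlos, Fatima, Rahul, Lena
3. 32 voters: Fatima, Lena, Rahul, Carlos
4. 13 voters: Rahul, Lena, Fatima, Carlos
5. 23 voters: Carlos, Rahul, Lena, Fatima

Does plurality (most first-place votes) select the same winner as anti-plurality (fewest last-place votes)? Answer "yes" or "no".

Plurality — first-place votes: Lena 7, Carlos 45, Fatima 32, Rahul 13. Winner: Carlos.
Anti-plurality — last-place votes: Lena 22, Carlos 45, Fatima 23, Rahul 7. Winner: Rahul.
The two methods disagree.

no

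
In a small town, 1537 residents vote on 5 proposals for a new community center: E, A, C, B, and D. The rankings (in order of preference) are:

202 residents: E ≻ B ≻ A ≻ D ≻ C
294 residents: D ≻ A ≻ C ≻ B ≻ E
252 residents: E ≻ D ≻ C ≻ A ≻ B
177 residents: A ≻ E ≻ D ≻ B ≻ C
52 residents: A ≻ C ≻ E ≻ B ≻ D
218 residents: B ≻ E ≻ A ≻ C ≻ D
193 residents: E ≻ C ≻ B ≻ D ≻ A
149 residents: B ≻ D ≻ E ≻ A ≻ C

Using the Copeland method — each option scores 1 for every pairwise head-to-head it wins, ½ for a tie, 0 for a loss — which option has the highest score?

E: beats A, C, B, and D → score 4.
A: beats C and B; loses to E and D → score 2.
C: beats B; loses to E, A, and D → score 1.
B: beats D; loses to E, A, and C → score 1.
D: beats A and C; loses to E and B → score 2.
E has the best pairwise record.

E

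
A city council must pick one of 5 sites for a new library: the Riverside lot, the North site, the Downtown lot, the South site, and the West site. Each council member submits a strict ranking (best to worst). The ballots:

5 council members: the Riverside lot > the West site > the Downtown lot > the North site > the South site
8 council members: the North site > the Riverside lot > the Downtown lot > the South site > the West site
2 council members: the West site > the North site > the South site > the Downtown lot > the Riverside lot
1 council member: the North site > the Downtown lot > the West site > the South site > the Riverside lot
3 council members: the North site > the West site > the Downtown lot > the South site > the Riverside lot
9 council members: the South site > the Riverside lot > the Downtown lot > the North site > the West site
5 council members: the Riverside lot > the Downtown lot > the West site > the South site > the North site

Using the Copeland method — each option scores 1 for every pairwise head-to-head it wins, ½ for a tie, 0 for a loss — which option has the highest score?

the Riverside lot

the Riverside lot: beats the North site, the Downtown lot, the South site, and the West site → score 4.
the North site: beats the South site and the West site; loses to the Riverside lot and the Downtown lot → score 2.
the Downtown lot: beats the North site, the South site, and the West site; loses to the Riverside lot → score 3.
the South site: beats the West site; loses to the Riverside lot, the North site, and the Downtown lot → score 1.
the West site: loses to the Riverside lot, the North site, the Downtown lot, and the South site → score 0.
the Riverside lot has the best pairwise record.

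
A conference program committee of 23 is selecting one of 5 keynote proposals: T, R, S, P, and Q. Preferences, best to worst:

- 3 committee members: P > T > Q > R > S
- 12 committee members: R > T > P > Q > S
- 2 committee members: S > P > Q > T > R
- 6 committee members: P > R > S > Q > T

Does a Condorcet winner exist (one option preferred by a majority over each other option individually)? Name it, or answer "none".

R vs T: 18–5 for R.
R vs S: 21–2 for R.
R vs P: 12–11 for R.
R vs Q: 18–5 for R.
R beats every other option head-to-head.

R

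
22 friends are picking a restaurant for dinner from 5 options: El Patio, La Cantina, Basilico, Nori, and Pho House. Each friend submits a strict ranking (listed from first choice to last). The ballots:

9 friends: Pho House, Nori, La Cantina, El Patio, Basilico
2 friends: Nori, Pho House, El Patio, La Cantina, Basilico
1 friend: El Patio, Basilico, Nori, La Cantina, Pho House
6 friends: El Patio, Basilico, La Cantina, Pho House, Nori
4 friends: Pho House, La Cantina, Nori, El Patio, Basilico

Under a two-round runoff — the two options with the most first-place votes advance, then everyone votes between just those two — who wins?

Pho House

Round 1 first-place votes: El Patio 7, La Cantina 0, Basilico 0, Nori 2, Pho House 13.
Pho House and El Patio advance.
Runoff: Pho House is preferred to El Patio by 15 voters; El Patio by 7.
Pho House wins the runoff.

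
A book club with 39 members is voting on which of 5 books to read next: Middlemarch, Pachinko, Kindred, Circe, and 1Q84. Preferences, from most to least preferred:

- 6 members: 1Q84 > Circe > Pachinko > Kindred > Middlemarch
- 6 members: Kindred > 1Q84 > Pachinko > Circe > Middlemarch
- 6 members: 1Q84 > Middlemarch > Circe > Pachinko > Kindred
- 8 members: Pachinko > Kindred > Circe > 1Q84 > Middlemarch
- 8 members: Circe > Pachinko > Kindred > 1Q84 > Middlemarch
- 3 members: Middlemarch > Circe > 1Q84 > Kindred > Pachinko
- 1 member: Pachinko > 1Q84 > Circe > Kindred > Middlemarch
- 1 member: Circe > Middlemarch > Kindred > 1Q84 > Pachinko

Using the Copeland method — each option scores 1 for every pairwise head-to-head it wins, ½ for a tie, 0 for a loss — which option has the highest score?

Middlemarch: loses to Pachinko, Kindred, Circe, and 1Q84 → score 0.
Pachinko: beats Middlemarch and Kindred; loses to Circe and 1Q84 → score 2.
Kindred: beats Middlemarch and 1Q84; loses to Pachinko and Circe → score 2.
Circe: beats Middlemarch, Pachinko, Kindred, and 1Q84 → score 4.
1Q84: beats Middlemarch and Pachinko; loses to Kindred and Circe → score 2.
Circe has the best pairwise record.

Circe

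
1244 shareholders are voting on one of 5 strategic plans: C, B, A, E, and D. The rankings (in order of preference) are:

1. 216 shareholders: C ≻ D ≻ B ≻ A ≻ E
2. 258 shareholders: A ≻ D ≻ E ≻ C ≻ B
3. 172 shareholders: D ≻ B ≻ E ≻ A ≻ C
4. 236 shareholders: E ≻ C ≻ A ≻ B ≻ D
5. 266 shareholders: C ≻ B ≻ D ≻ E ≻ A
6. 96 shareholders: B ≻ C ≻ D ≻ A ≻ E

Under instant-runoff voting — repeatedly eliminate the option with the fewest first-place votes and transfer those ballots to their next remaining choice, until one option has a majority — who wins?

Round 1: C 482, B 96, A 258, E 236, D 172. Eliminate B.
Round 2: C 578, A 258, E 236, D 172. Eliminate D.
Round 3: C 578, A 258, E 408. Eliminate A.
Round 4: C 578, E 666. E has a majority.

E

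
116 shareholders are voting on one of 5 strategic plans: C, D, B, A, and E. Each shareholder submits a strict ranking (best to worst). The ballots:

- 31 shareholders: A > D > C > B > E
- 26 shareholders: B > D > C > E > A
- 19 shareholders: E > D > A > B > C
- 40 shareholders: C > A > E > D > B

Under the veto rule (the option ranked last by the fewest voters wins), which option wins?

Last-place votes: C 19, D 0, B 40, A 26, E 31.
D is ranked last by the fewest voters, so D wins.

D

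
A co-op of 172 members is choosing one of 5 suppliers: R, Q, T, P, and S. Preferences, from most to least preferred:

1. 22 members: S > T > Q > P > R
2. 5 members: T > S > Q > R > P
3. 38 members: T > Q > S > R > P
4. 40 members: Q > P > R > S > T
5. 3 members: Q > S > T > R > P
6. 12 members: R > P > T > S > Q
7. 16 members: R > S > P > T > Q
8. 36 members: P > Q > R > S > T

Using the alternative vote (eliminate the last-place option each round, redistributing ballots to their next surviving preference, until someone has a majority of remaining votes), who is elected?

P

Round 1: R 28, Q 43, T 43, P 36, S 22. Eliminate S.
Round 2: R 28, Q 43, T 65, P 36. Eliminate R.
Round 3: Q 43, T 65, P 64. Eliminate Q.
Round 4: T 68, P 104. P has a majority.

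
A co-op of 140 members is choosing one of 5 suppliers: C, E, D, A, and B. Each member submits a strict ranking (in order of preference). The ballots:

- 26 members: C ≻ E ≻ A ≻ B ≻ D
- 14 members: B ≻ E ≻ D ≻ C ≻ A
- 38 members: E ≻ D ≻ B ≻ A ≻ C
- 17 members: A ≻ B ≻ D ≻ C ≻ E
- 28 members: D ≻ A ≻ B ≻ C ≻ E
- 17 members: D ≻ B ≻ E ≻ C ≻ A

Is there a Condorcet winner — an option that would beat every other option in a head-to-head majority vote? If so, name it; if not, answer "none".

Checking pairwise contests:
D beats C 114–26.
C beats E 71–69.
E beats D 78–62.
E beats A 95–45.
D beats B 83–57.
Every option loses at least one head-to-head, so there is no Condorcet winner.

none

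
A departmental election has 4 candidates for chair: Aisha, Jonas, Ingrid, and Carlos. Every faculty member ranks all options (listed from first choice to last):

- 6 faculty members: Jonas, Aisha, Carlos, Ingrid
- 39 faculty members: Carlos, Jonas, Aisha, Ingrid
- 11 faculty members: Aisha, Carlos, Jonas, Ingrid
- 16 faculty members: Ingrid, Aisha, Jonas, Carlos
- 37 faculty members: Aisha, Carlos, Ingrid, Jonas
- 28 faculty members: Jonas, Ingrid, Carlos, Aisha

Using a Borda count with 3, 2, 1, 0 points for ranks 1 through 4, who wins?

Aisha: 6·2 + 39·1 + 11·3 + 16·2 + 37·3 + 28·0 = 227
Jonas: 6·3 + 39·2 + 11·1 + 16·1 + 37·0 + 28·3 = 207
Ingrid: 6·0 + 39·0 + 11·0 + 16·3 + 37·1 + 28·2 = 141
Carlos: 6·1 + 39·3 + 11·2 + 16·0 + 37·2 + 28·1 = 247
Carlos has the highest Borda score (247).

Carlos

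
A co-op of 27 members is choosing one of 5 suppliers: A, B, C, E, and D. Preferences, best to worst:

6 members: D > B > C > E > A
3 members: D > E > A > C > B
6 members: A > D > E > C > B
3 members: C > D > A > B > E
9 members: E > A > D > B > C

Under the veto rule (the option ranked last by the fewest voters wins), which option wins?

Last-place votes: A 6, B 9, C 9, E 3, D 0.
D is ranked last by the fewest voters, so D wins.

D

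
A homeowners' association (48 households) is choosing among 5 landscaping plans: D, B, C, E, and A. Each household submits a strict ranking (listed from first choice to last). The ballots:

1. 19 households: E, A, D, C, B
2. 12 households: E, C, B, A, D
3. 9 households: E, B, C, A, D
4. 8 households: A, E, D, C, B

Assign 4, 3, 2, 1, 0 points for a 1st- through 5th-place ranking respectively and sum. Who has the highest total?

E

D: 19·2 + 12·0 + 9·0 + 8·2 = 54
B: 19·0 + 12·2 + 9·3 + 8·0 = 51
C: 19·1 + 12·3 + 9·2 + 8·1 = 81
E: 19·4 + 12·4 + 9·4 + 8·3 = 184
A: 19·3 + 12·1 + 9·1 + 8·4 = 110
E has the highest Borda score (184).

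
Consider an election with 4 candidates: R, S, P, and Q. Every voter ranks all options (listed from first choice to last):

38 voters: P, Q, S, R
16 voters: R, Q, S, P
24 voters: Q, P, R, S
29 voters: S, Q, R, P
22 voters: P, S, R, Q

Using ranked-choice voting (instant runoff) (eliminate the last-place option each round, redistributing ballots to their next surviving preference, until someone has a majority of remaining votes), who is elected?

Round 1: R 16, S 29, P 60, Q 24. Eliminate R.
Round 2: S 29, P 60, Q 40. Eliminate S.
Round 3: P 60, Q 69. Q has a majority.

Q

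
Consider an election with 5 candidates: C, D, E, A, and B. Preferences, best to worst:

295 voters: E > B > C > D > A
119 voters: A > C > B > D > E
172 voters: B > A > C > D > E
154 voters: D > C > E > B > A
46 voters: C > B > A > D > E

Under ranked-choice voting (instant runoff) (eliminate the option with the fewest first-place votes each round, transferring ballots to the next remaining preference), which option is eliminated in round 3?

D

Round 1: C 46, D 154, E 295, A 119, B 172. Eliminate C.
Round 2: D 154, E 295, A 119, B 218. Eliminate A.
Round 3: D 154, E 295, B 337. Eliminate D.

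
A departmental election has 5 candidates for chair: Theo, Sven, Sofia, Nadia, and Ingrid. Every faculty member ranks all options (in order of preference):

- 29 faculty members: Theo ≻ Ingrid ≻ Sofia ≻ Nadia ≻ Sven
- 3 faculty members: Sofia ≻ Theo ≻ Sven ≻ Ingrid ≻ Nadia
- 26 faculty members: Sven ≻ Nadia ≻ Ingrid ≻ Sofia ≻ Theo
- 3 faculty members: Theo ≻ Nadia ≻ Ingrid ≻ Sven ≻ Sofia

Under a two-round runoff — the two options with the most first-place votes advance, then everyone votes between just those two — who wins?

Round 1 first-place votes: Theo 32, Sven 26, Sofia 3, Nadia 0, Ingrid 0.
Theo and Sven advance.
Runoff: Theo is preferred to Sven by 35 voters; Sven by 26.
Theo wins the runoff.

Theo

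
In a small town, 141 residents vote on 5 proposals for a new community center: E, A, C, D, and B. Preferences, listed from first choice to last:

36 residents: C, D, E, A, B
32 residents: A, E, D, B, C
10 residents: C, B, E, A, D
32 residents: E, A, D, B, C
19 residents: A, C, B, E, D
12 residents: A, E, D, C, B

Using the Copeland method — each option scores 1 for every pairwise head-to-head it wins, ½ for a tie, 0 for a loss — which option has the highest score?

E

E: beats A, C, D, and B → score 4.
A: beats C, D, and B; loses to E → score 3.
C: beats B; loses to E, A, and D → score 1.
D: beats C and B; loses to E and A → score 2.
B: loses to E, A, C, and D → score 0.
E has the best pairwise record.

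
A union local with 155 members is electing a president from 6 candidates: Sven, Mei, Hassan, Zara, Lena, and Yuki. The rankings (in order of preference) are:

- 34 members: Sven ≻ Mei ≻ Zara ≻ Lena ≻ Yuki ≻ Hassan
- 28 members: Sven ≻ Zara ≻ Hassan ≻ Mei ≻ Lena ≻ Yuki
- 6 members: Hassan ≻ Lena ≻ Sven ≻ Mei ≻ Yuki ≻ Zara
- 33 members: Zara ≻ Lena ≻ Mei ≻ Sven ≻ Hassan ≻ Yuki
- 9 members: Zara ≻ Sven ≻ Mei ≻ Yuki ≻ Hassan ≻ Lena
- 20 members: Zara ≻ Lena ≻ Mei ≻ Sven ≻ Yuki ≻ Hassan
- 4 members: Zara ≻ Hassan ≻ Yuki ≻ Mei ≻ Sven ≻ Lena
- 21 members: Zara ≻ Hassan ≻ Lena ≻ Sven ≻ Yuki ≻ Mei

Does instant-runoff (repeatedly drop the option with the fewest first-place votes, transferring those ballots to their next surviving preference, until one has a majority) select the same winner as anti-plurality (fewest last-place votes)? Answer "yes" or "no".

Instant-runoff — R1 Sven 62, Mei 0, Hassan 6, Zara 87, Lena 0, Yuki 0 (Zara winner). Winner: Zara.
Anti-plurality — last-place votes: Sven 0, Mei 21, Hassan 54, Zara 6, Lena 13, Yuki 61. Winner: Sven.
The two methods disagree.

no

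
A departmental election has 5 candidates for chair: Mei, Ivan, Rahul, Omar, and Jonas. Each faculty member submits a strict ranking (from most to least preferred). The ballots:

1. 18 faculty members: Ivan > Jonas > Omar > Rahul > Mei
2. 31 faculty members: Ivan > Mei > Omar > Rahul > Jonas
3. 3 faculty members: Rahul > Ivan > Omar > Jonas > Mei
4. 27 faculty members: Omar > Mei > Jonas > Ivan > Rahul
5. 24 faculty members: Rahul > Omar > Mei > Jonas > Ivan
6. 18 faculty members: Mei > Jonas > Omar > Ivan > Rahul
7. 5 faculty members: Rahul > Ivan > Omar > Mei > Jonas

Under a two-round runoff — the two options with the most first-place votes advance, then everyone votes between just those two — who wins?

Ivan

Round 1 first-place votes: Mei 18, Ivan 49, Rahul 32, Omar 27, Jonas 0.
Ivan and Rahul advance.
Runoff: Ivan is preferred to Rahul by 94 voters; Rahul by 32.
Ivan wins the runoff.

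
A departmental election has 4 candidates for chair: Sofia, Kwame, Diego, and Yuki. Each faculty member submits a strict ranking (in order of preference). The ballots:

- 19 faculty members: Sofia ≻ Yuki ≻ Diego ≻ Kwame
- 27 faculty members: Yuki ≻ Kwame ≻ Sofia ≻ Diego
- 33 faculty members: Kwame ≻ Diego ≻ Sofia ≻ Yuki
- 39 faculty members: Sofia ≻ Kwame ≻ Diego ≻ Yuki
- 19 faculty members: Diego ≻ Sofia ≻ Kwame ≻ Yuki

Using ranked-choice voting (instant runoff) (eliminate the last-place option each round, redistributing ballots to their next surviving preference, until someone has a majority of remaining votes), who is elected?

Round 1: Sofia 58, Kwame 33, Diego 19, Yuki 27. Eliminate Diego.
Round 2: Sofia 77, Kwame 33, Yuki 27. Sofia has a majority.

Sofia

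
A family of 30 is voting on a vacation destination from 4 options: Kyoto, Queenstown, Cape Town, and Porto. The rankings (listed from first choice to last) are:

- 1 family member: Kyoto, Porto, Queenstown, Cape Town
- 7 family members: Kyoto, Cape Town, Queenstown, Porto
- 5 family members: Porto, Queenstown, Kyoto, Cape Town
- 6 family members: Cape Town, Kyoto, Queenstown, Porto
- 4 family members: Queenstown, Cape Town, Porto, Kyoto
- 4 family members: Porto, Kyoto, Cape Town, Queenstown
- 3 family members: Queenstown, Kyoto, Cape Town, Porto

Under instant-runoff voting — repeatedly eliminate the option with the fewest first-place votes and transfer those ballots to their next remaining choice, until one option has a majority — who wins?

Round 1: Kyoto 8, Queenstown 7, Cape Town 6, Porto 9. Eliminate Cape Town.
Round 2: Kyoto 14, Queenstown 7, Porto 9. Eliminate Queenstown.
Round 3: Kyoto 17, Porto 13. Kyoto has a majority.

Kyoto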